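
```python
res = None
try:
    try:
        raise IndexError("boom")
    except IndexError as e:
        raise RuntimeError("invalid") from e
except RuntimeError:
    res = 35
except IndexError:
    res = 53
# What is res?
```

Step-by-step execution trace:
1. Inner try raises IndexError; inner `except IndexError as e` catches it.
2. `raise RuntimeError(...) from e` raises RuntimeError (IndexError is attached as __cause__, but only RuntimeError is active).
3. Outer `except RuntimeError` matches → res = 35.
4. `except IndexError` is not reached.
Result: 35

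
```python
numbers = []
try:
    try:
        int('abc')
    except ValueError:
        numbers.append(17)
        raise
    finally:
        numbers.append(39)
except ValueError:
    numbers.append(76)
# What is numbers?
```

Step-by-step execution trace:
1. Inner try: `int('abc')` raises ValueError.
2. Inner `except ValueError` matches → `numbers.append(17)` → numbers = [17].
3. bare `raise` re-raises ValueError.
4. Inner `finally` runs during unwinding: `numbers.append(39)` → numbers = [17, 39].
5. Outer `except ValueError` matches → `numbers.append(76)` → numbers = [17, 39, 76].
Result: [17, 39, 76]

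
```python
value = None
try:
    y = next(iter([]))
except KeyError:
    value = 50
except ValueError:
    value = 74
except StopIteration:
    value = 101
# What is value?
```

Step-by-step execution trace:
1. `y = next(iter([]))` raises StopIteration.
2. `except KeyError` does not match StopIteration; skipped.
3. `except ValueError` does not match StopIteration; skipped.
4. `except StopIteration` matches → value = 101.
Result: 101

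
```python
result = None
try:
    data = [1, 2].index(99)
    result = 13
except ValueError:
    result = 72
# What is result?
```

Step-by-step execution trace:
1. `data = [1, 2].index(99)` raises ValueError.
2. `result = 13` is not reached.
3. `except ValueError` matches → result = 72.
Result: 72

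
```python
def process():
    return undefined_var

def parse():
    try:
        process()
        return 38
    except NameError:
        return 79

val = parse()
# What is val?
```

Step-by-step execution trace:
1. `parse()` calls `process()`.
2. `process()` evaluates `undefined_var`, which raises NameError; it propagates to the caller.
3. `return 38` is not reached.
4. `except NameError` in parse matches → returns 79.
5. val = 79.
Result: 79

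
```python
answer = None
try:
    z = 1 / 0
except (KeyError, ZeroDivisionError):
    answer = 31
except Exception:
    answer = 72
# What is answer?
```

Step-by-step execution trace:
1. `z = 1 / 0` raises ZeroDivisionError.
2. `except (KeyError, ZeroDivisionError)` matches (ZeroDivisionError is in the tuple) → answer = 31.
3. `except Exception` is not reached.
Result: 31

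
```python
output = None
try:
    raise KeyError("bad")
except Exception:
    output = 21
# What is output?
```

Step-by-step execution trace:
1. `raise KeyError(...)` raises KeyError.
2. `except Exception` matches (KeyError is a subclass of Exception) → output = 21.
Result: 21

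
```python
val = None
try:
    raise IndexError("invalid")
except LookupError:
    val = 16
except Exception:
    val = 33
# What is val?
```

Step-by-step execution trace:
1. `raise IndexError(...)` raises IndexError.
2. `except LookupError` matches (IndexError is a subclass of LookupError) → val = 16.
3. `except Exception` is not reached.
Result: 16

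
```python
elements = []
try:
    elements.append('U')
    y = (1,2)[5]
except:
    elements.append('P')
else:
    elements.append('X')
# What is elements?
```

Step-by-step execution trace:
1. try: `elements.append('U')` → elements = ['U'].
2. `y = (1,2)[5]` raises IndexError.
3. bare `except` matches → `elements.append('P')` → elements = ['U', 'P'].
4. `else` is skipped (an exception was raised).
Result: ['U', 'P']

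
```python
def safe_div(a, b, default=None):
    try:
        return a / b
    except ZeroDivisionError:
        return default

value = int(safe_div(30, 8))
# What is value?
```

Step-by-step execution trace:
1. `safe_div(30, 8)` enters try: `return 30 / 8` → returns 3.75. No exception raised.
2. `except ZeroDivisionError` is skipped.
3. `int(3.75)` → 3 → value = 3.
Result: 3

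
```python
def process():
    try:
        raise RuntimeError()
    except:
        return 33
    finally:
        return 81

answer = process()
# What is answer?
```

Step-by-step execution trace:
1. `process()` enters try: `raise RuntimeError()` raises RuntimeError.
2. bare `except` matches → `return 33` sets pending return value 33.
3. Before returning, `finally: return 81` runs and overrides the pending return.
4. process() returns 81 → answer = 81.
Result: 81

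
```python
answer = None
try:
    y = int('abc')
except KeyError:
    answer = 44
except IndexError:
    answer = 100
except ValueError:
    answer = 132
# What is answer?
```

Step-by-step execution trace:
1. `y = int('abc')` raises ValueError.
2. `except KeyError` does not match ValueError; skipped.
3. `except IndexError` does not match ValueError; skipped.
4. `except ValueError` matches → answer = 132.
Result: 132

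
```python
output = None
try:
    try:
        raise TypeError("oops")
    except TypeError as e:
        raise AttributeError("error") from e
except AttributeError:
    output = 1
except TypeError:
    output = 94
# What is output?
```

Step-by-step execution trace:
1. Inner try raises TypeError; inner `except TypeError as e` catches it.
2. `raise AttributeError(...) from e` raises AttributeError (TypeError is attached as __cause__, but only AttributeError is active).
3. Outer `except AttributeError` matches → output = 1.
4. `except TypeError` is not reached.
Result: 1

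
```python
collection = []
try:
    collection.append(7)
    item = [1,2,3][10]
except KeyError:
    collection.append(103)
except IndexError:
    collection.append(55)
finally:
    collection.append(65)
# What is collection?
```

Step-by-step execution trace:
1. try: `collection.append(7)` → collection = [7].
2. `item = [1,2,3][10]` raises IndexError.
3. `except KeyError` does not match IndexError; skipped.
4. `except IndexError` matches → `collection.append(55)` → collection = [7, 55].
5. finally always runs: `collection.append(65)` → collection = [7, 55, 65].
Result: [7, 55, 65]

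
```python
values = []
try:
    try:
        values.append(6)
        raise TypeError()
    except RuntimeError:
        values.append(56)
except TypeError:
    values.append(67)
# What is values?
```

Step-by-step execution trace:
1. Inner try: `values.append(6)` → values = [6].
2. `raise TypeError()` raises TypeError.
3. Inner `except RuntimeError` does not match TypeError; exception propagates to outer try.
4. Outer `except TypeError` matches → `values.append(67)` → values = [6, 67].
Result: [6, 67]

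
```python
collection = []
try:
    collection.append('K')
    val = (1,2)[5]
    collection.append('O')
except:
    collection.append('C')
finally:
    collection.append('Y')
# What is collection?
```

Step-by-step execution trace:
1. try: `collection.append('K')` → collection = ['K'].
2. `val = (1,2)[5]` raises IndexError; `collection.append('O')` is not reached.
3. bare `except` matches → `collection.append('C')` → collection = ['K', 'C'].
4. finally always runs: `collection.append('Y')` → collection = ['K', 'C', 'Y'].
Result: ['K', 'C', 'Y']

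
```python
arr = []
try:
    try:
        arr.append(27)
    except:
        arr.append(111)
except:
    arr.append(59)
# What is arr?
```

Step-by-step execution trace:
1. Inner try: `arr.append(27)` → arr = [27]. No exception raised.
2. Inner `except` is skipped.
3. Inner try completes normally; outer `except` is skipped.
Result: [27]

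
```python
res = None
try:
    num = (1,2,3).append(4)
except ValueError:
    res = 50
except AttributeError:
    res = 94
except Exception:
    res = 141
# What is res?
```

Step-by-step execution trace:
1. `num = (1,2,3).append(4)` raises AttributeError.
2. `except ValueError` does not match AttributeError; skipped.
3. `except AttributeError` matches → res = 94.
4. Remaining except clauses are skipped.
Result: 94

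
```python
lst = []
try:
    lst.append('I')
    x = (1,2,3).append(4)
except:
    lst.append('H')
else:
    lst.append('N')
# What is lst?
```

Step-by-step execution trace:
1. try: `lst.append('I')` → lst = ['I'].
2. `x = (1,2,3).append(4)` raises AttributeError.
3. bare `except` matches → `lst.append('H')` → lst = ['I', 'H'].
4. `else` is skipped (an exception was raised).
Result: ['I', 'H']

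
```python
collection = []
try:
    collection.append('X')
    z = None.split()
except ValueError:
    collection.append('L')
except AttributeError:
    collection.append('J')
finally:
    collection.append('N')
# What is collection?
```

Step-by-step execution trace:
1. try: `collection.append('X')` → collection = ['X'].
2. `z = None.split()` raises AttributeError.
3. `except ValueError` does not match AttributeError; skipped.
4. `except AttributeError` matches → `collection.append('J')` → collection = ['X', 'J'].
5. finally always runs: `collection.append('N')` → collection = ['X', 'J', 'N'].
Result: ['X', 'J', 'N']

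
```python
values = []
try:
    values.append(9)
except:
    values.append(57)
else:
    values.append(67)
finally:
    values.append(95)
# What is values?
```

Step-by-step execution trace:
1. try: `values.append(9)` → values = [9]. No exception raised.
2. `except` is skipped.
3. `else` runs: `values.append(67)` → values = [9, 67].
4. `finally` always runs: `values.append(95)` → values = [9, 67, 95].
Result: [9, 67, 95]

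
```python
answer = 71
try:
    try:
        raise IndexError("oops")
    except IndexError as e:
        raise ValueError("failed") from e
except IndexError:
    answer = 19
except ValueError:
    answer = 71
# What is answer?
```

Step-by-step execution trace:
1. Inner try raises IndexError; inner `except IndexError as e` catches it.
2. `raise ValueError(...) from e` raises ValueError (IndexError is attached as __cause__, but only ValueError is active).
3. Outer `except IndexError` does not match ValueError; skipped.
4. Outer `except ValueError` matches → answer = 71.
Result: 71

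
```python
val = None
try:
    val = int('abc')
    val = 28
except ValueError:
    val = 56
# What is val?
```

Step-by-step execution trace:
1. `val = int('abc')` raises ValueError.
2. `val = 28` is not reached.
3. `except ValueError` matches → val = 56.
Result: 56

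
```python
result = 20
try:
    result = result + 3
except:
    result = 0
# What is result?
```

Step-by-step execution trace:
1. result starts at 20.
2. try: `result = result + 3` → result = 23. No exception raised.
3. `except` is skipped.
Result: 23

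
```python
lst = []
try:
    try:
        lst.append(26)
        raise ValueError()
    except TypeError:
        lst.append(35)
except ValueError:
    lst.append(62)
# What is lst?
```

Step-by-step execution trace:
1. Inner try: `lst.append(26)` → lst = [26].
2. `raise ValueError()` raises ValueError.
3. Inner `except TypeError` does not match ValueError; exception propagates to outer try.
4. Outer `except ValueError` matches → `lst.append(62)` → lst = [26, 62].
Result: [26, 62]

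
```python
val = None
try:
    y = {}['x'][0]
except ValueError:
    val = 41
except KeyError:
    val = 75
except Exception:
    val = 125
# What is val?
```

Step-by-step execution trace:
1. `y = {}['x'][0]` raises KeyError.
2. `except ValueError` does not match KeyError; skipped.
3. `except KeyError` matches → val = 75.
4. Remaining except clauses are skipped.
Result: 75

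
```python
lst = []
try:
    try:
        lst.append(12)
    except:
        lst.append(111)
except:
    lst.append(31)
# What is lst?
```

Step-by-step execution trace:
1. Inner try: `lst.append(12)` → lst = [12]. No exception raised.
2. Inner `except` is skipped.
3. Inner try completes normally; outer `except` is skipped.
Result: [12]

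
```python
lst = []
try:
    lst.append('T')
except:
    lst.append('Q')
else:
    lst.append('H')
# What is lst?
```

Step-by-step execution trace:
1. try: `lst.append('T')` → lst = ['T']. No exception raised.
2. `except` is skipped.
3. `else` runs (try completed without exception): `lst.append('H')` → lst = ['T', 'H'].
Result: ['T', 'H']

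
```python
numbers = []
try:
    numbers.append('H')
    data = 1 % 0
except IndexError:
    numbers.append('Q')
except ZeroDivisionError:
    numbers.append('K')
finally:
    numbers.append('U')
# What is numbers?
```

Step-by-step execution trace:
1. try: `numbers.append('H')` → numbers = ['H'].
2. `data = 1 % 0` raises ZeroDivisionError.
3. `except IndexError` does not match ZeroDivisionError; skipped.
4. `except ZeroDivisionError` matches → `numbers.append('K')` → numbers = ['H', 'K'].
5. finally always runs: `numbers.append('U')` → numbers = ['H', 'K', 'U'].
Result: ['H', 'K', 'U']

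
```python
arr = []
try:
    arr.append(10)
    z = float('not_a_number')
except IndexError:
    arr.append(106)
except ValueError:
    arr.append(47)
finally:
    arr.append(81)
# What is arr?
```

Step-by-step execution trace:
1. try: `arr.append(10)` → arr = [10].
2. `z = float('not_a_number')` raises ValueError.
3. `except IndexError` does not match ValueError; skipped.
4. `except ValueError` matches → `arr.append(47)` → arr = [10, 47].
5. finally always runs: `arr.append(81)` → arr = [10, 47, 81].
Result: [10, 47, 81]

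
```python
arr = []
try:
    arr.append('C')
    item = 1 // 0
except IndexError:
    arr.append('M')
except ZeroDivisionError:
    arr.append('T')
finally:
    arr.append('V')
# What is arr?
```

Step-by-step execution trace:
1. try: `arr.append('C')` → arr = ['C'].
2. `item = 1 // 0` raises ZeroDivisionError.
3. `except IndexError` does not match ZeroDivisionError; skipped.
4. `except ZeroDivisionError` matches → `arr.append('T')` → arr = ['C', 'T'].
5. finally always runs: `arr.append('V')` → arr = ['C', 'T', 'V'].
Result: ['C', 'T', 'V']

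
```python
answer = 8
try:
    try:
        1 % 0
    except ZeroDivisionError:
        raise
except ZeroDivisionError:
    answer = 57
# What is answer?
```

Step-by-step execution trace:
1. Inner try: `1 % 0` raises ZeroDivisionError.
2. Inner `except ZeroDivisionError` matches; bare `raise` re-raises the same ZeroDivisionError.
3. Outer `except ZeroDivisionError` matches → answer = 57.
Result: 57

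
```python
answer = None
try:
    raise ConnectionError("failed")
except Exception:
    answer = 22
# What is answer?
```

Step-by-step execution trace:
1. `raise ConnectionError(...)` raises ConnectionError.
2. `except Exception` matches (ConnectionError is a subclass of Exception) → answer = 22.
Result: 22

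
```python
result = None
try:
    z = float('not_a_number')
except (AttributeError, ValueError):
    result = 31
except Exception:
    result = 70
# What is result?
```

Step-by-step execution trace:
1. `z = float('not_a_number')` raises ValueError.
2. `except (AttributeError, ValueError)` matches (ValueError is in the tuple) → result = 31.
3. `except Exception` is not reached.
Result: 31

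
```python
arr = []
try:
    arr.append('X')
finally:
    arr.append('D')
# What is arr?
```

Step-by-step execution trace:
1. try: `arr.append('X')` → arr = ['X'].
2. The try body completes without raising.
3. finally always runs: `arr.append('D')` → arr = ['X', 'D'].
Result: ['X', 'D']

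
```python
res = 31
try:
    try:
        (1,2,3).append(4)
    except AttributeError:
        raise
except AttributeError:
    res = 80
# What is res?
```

Step-by-step execution trace:
1. Inner try: `(1,2,3).append(4)` raises AttributeError.
2. Inner `except AttributeError` matches; bare `raise` re-raises the same AttributeError.
3. Outer `except AttributeError` matches → res = 80.
Result: 80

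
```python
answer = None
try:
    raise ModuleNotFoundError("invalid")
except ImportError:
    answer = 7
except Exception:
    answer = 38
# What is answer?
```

Step-by-step execution trace:
1. `raise ModuleNotFoundError(...)` raises ModuleNotFoundError.
2. `except ImportError` matches (ModuleNotFoundError is a subclass of ImportError) → answer = 7.
3. `except Exception` is not reached.
Result: 7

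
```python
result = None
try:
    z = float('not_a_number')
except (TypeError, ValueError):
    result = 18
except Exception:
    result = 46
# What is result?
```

Step-by-step execution trace:
1. `z = float('not_a_number')` raises ValueError.
2. `except (TypeError, ValueError)` matches (ValueError is in the tuple) → result = 18.
3. `except Exception` is not reached.
Result: 18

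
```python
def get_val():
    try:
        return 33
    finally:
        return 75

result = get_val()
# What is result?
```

Step-by-step execution trace:
1. `get_val()` enters try: `return 33` sets pending return value 33.
2. Before returning, `finally: return 75` runs and overrides the pending return.
3. get_val() returns 75 → result = 75.
Result: 75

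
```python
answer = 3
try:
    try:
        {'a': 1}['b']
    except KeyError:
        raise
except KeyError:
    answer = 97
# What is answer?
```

Step-by-step execution trace:
1. Inner try: `{'a': 1}['b']` raises KeyError.
2. Inner `except KeyError` matches; bare `raise` re-raises the same KeyError.
3. Outer `except KeyError` matches → answer = 97.
Result: 97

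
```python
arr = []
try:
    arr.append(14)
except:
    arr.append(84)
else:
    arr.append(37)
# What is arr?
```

Step-by-step execution trace:
1. try: `arr.append(14)` → arr = [14]. No exception raised.
2. `except` is skipped.
3. `else` runs (try completed without exception): `arr.append(37)` → arr = [14, 37].
Result: [14, 37]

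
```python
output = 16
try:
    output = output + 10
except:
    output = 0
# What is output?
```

Step-by-step execution trace:
1. output starts at 16.
2. try: `output = output + 10` → output = 26. No exception raised.
3. `except` is skipped.
Result: 26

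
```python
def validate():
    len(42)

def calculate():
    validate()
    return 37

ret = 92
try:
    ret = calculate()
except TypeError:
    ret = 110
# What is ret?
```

Step-by-step execution trace:
1. ret starts at 92.
2. try: `calculate()` calls `validate()`.
3. `validate()` evaluates `len(42)`, which raises TypeError; it propagates through calculate (uncaught).
4. `return 37` in calculate is not reached; the assignment to ret does not complete.
5. `except TypeError` matches → ret = 110.
Result: 110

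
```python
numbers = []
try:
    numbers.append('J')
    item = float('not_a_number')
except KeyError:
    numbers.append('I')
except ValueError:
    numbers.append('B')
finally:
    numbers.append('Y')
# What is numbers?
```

Step-by-step execution trace:
1. try: `numbers.append('J')` → numbers = ['J'].
2. `item = float('not_a_number')` raises ValueError.
3. `except KeyError` does not match ValueError; skipped.
4. `except ValueError` matches → `numbers.append('B')` → numbers = ['J', 'B'].
5. finally always runs: `numbers.append('Y')` → numbers = ['J', 'B', 'Y'].
Result: ['J', 'B', 'Y']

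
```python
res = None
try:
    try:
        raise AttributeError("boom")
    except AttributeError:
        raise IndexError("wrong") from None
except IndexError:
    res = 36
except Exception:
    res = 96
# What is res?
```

Step-by-step execution trace:
1. Inner try raises AttributeError; inner `except AttributeError` catches it.
2. `raise IndexError(...) from None` raises IndexError (from None suppresses __context__, but the active exception is still IndexError).
3. Outer `except IndexError` matches → res = 36.
4. `except Exception` is not reached.
Result: 36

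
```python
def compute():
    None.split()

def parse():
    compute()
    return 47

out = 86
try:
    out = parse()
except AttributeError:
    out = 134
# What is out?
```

Step-by-step execution trace:
1. out starts at 86.
2. try: `parse()` calls `compute()`.
3. `compute()` evaluates `None.split()`, which raises AttributeError; it propagates through parse (uncaught).
4. `return 47` in parse is not reached; the assignment to out does not complete.
5. `except AttributeError` matches → out = 134.
Result: 134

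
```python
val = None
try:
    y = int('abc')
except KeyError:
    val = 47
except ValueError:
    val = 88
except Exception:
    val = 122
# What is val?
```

Step-by-step execution trace:
1. `y = int('abc')` raises ValueError.
2. `except KeyError` does not match ValueError; skipped.
3. `except ValueError` matches → val = 88.
4. Remaining except clauses are skipped.
Result: 88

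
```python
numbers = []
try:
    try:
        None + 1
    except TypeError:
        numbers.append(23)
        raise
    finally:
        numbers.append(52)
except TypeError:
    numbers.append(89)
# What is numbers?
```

Step-by-step execution trace:
1. Inner try: `None + 1` raises TypeError.
2. Inner `except TypeError` matches → `numbers.append(23)` → numbers = [23].
3. bare `raise` re-raises TypeError.
4. Inner `finally` runs during unwinding: `numbers.append(52)` → numbers = [23, 52].
5. Outer `except TypeError` matches → `numbers.append(89)` → numbers = [23, 52, 89].
Result: [23, 52, 89]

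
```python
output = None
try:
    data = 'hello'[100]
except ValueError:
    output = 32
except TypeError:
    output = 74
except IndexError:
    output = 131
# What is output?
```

Step-by-step execution trace:
1. `data = 'hello'[100]` raises IndexError.
2. `except ValueError` does not match IndexError; skipped.
3. `except TypeError` does not match IndexError; skipped.
4. `except IndexError` matches → output = 131.
Result: 131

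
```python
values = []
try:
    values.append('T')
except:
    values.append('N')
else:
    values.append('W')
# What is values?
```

Step-by-step execution trace:
1. try: `values.append('T')` → values = ['T']. No exception raised.
2. `except` is skipped.
3. `else` runs (try completed without exception): `values.append('W')` → values = ['T', 'W'].
Result: ['T', 'W']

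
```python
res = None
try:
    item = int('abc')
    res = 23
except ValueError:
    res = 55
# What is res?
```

Step-by-step execution trace:
1. `item = int('abc')` raises ValueError.
2. `res = 23` is not reached.
3. `except ValueError` matches → res = 55.
Result: 55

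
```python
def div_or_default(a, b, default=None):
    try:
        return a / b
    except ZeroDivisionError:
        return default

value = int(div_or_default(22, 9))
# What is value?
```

Step-by-step execution trace:
1. `div_or_default(22, 9)` enters try: `return 22 / 9` → returns 2.4444444444444446. No exception raised.
2. `except ZeroDivisionError` is skipped.
3. `int(2.4444444444444446)` → 2 → value = 2.
Result: 2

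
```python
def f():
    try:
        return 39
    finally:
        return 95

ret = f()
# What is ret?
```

Step-by-step execution trace:
1. `f()` enters try: `return 39` sets pending return value 39.
2. Before returning, `finally: return 95` runs and overrides the pending return.
3. f() returns 95 → ret = 95.
Result: 95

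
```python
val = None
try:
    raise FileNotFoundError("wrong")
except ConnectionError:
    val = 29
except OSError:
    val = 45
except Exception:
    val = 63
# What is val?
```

Step-by-step execution trace:
1. `raise FileNotFoundError(...)` raises FileNotFoundError.
2. `except ConnectionError` does not match (FileNotFoundError is not a subclass of ConnectionError); skipped.
3. `except OSError` matches (FileNotFoundError is a subclass of OSError) → val = 45.
4. `except Exception` is not reached.
Result: 45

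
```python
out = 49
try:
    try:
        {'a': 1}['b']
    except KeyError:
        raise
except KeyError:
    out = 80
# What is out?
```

Step-by-step execution trace:
1. Inner try: `{'a': 1}['b']` raises KeyError.
2. Inner `except KeyError` matches; bare `raise` re-raises the same KeyError.
3. Outer `except KeyError` matches → out = 80.
Result: 80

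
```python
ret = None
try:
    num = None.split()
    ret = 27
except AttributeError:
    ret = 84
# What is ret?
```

Step-by-step execution trace:
1. `num = None.split()` raises AttributeError.
2. `ret = 27` is not reached.
3. `except AttributeError` matches → ret = 84.
Result: 84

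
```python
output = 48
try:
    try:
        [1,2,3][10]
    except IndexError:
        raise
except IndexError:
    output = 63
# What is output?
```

Step-by-step execution trace:
1. Inner try: `[1,2,3][10]` raises IndexError.
2. Inner `except IndexError` matches; bare `raise` re-raises the same IndexError.
3. Outer `except IndexError` matches → output = 63.
Result: 63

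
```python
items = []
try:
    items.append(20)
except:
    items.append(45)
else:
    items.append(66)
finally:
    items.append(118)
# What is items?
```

Step-by-step execution trace:
1. try: `items.append(20)` → items = [20]. No exception raised.
2. `except` is skipped.
3. `else` runs: `items.append(66)` → items = [20, 66].
4. `finally` always runs: `items.append(118)` → items = [20, 66, 118].
Result: [20, 66, 118]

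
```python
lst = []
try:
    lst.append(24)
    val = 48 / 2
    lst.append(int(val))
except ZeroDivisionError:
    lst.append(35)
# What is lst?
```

Step-by-step execution trace:
1. try: `lst.append(24)` → lst = [24].
2. `val = 48 / 2` → val = 24.0. No exception raised.
3. `lst.append(int(val))` → lst = [24, 24].
4. `except ZeroDivisionError` is skipped (no exception was raised).
Result: [24, 24]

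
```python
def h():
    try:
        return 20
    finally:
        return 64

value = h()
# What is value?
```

Step-by-step execution trace:
1. `h()` enters try: `return 20` sets pending return value 20.
2. Before returning, `finally: return 64` runs and overrides the pending return.
3. h() returns 64 → value = 64.
Result: 64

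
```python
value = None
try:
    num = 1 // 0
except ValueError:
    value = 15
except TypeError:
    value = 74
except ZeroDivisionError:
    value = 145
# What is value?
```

Step-by-step execution trace:
1. `num = 1 // 0` raises ZeroDivisionError.
2. `except ValueError` does not match ZeroDivisionError; skipped.
3. `except TypeError` does not match ZeroDivisionError; skipped.
4. `except ZeroDivisionError` matches → value = 145.
Result: 145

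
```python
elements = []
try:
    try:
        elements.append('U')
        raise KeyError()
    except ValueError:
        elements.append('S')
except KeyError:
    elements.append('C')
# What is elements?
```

Step-by-step execution trace:
1. Inner try: `elements.append('U')` → elements = ['U'].
2. `raise KeyError()` raises KeyError.
3. Inner `except ValueError` does not match KeyError; exception propagates to outer try.
4. Outer `except KeyError` matches → `elements.append('C')` → elements = ['U', 'C'].
Result: ['U', 'C']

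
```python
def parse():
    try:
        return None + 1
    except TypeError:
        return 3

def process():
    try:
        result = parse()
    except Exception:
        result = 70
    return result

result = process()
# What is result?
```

Step-by-step execution trace:
1. `process()` calls `parse()`.
2. In parse: `None + 1` raises TypeError; `except TypeError` catches it → returns 3.
3. In process: `result = parse()` → result = 3. No exception reaches process.
4. `except Exception` is skipped; process returns 3.
5. result = 3.
Result: 3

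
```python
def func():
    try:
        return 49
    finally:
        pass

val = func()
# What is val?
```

Step-by-step execution trace:
1. `func()` enters try: `return 49` sets pending return value 49.
2. Before returning, `finally: pass` runs (no effect).
3. func() returns 49 → val = 49.
Result: 49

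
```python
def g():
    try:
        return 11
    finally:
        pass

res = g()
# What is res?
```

Step-by-step execution trace:
1. `g()` enters try: `return 11` sets pending return value 11.
2. Before returning, `finally: pass` runs (no effect).
3. g() returns 11 → res = 11.
Result: 11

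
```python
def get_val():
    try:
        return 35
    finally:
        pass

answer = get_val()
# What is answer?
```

Step-by-step execution trace:
1. `get_val()` enters try: `return 35` sets pending return value 35.
2. Before returning, `finally: pass` runs (no effect).
3. get_val() returns 35 → answer = 35.
Result: 35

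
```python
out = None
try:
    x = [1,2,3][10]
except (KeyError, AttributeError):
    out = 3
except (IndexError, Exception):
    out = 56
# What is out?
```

Step-by-step execution trace:
1. `x = [1,2,3][10]` raises IndexError.
2. `except (KeyError, AttributeError)` does not match IndexError; skipped.
3. `except (IndexError, Exception)` matches (IndexError is in the tuple) → out = 56.
Result: 56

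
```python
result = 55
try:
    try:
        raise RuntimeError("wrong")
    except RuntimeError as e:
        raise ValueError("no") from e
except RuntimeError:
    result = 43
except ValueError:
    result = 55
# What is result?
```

Step-by-step execution trace:
1. Inner try raises RuntimeError; inner `except RuntimeError as e` catches it.
2. `raise ValueError(...) from e` raises ValueError (RuntimeError is attached as __cause__, but only ValueError is active).
3. Outer `except RuntimeError` does not match ValueError; skipped.
4. Outer `except ValueError` matches → result = 55.
Result: 55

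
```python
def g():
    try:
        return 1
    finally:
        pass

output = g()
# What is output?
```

Step-by-step execution trace:
1. `g()` enters try: `return 1` sets pending return value 1.
2. Before returning, `finally: pass` runs (no effect).
3. g() returns 1 → output = 1.
Result: 1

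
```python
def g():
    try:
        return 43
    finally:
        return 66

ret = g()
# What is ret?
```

Step-by-step execution trace:
1. `g()` enters try: `return 43` sets pending return value 43.
2. Before returning, `finally: return 66` runs and overrides the pending return.
3. g() returns 66 → ret = 66.
Result: 66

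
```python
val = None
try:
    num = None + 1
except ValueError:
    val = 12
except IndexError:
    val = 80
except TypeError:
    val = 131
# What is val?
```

Step-by-step execution trace:
1. `num = None + 1` raises TypeError.
2. `except ValueError` does not match TypeError; skipped.
3. `except IndexError` does not match TypeError; skipped.
4. `except TypeError` matches → val = 131.
Result: 131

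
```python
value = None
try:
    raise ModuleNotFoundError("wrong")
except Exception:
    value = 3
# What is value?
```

Step-by-step execution trace:
1. `raise ModuleNotFoundError(...)` raises ModuleNotFoundError.
2. `except Exception` matches (ModuleNotFoundError is a subclass of Exception) → value = 3.
Result: 3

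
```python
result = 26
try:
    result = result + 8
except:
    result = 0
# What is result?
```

Step-by-step execution trace:
1. result starts at 26.
2. try: `result = result + 8` → result = 34. No exception raised.
3. `except` is skipped.
Result: 34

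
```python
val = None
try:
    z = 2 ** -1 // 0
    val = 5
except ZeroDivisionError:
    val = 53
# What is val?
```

Step-by-step execution trace:
1. `z = 2 ** -1 // 0` raises ZeroDivisionError.
2. `val = 5` is not reached.
3. `except ZeroDivisionError` matches → val = 53.
Result: 53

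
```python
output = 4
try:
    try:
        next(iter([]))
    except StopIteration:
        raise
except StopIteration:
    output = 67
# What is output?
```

Step-by-step execution trace:
1. Inner try: `next(iter([]))` raises StopIteration.
2. Inner `except StopIteration` matches; bare `raise` re-raises the same StopIteration.
3. Outer `except StopIteration` matches → output = 67.
Result: 67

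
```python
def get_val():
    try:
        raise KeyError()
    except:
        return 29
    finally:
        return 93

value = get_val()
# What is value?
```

Step-by-step execution trace:
1. `get_val()` enters try: `raise KeyError()` raises KeyError.
2. bare `except` matches → `return 29` sets pending return value 29.
3. Before returning, `finally: return 93` runs and overrides the pending return.
4. get_val() returns 93 → value = 93.
Result: 93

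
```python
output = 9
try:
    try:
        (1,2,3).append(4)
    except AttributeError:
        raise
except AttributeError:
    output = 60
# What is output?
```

Step-by-step execution trace:
1. Inner try: `(1,2,3).append(4)` raises AttributeError.
2. Inner `except AttributeError` matches; bare `raise` re-raises the same AttributeError.
3. Outer `except AttributeError` matches → output = 60.
Result: 60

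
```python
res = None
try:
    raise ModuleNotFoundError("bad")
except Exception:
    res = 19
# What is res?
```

Step-by-step execution trace:
1. `raise ModuleNotFoundError(...)` raises ModuleNotFoundError.
2. `except Exception` matches (ModuleNotFoundError is a subclass of Exception) → res = 19.
Result: 19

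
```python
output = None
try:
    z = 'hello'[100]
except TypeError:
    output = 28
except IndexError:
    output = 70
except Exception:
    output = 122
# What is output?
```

Step-by-step execution trace:
1. `z = 'hello'[100]` raises IndexError.
2. `except TypeError` does not match IndexError; skipped.
3. `except IndexError` matches → output = 70.
4. Remaining except clauses are skipped.
Result: 70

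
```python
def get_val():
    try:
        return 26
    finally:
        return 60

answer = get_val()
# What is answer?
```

Step-by-step execution trace:
1. `get_val()` enters try: `return 26` sets pending return value 26.
2. Before returning, `finally: return 60` runs and overrides the pending return.
3. get_val() returns 60 → answer = 60.
Result: 60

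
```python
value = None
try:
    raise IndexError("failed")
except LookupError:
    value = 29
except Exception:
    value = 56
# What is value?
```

Step-by-step execution trace:
1. `raise IndexError(...)` raises IndexError.
2. `except LookupError` matches (IndexError is a subclass of LookupError) → value = 29.
3. `except Exception` is not reached.
Result: 29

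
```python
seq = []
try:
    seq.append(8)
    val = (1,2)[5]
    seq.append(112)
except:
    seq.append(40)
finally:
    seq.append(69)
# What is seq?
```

Step-by-step execution trace:
1. try: `seq.append(8)` → seq = [8].
2. `val = (1,2)[5]` raises IndexError; `seq.append(112)` is not reached.
3. bare `except` matches → `seq.append(40)` → seq = [8, 40].
4. finally always runs: `seq.append(69)` → seq = [8, 40, 69].
Result: [8, 40, 69]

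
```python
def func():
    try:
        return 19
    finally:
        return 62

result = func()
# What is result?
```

Step-by-step execution trace:
1. `func()` enters try: `return 19` sets pending return value 19.
2. Before returning, `finally: return 62` runs and overrides the pending return.
3. func() returns 62 → result = 62.
Result: 62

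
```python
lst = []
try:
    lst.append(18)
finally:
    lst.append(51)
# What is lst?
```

Step-by-step execution trace:
1. try: `lst.append(18)` → lst = [18].
2. The try body completes without raising.
3. finally always runs: `lst.append(51)` → lst = [18, 51].
Result: [18, 51]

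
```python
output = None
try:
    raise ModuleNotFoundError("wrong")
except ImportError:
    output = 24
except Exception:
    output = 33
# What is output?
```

Step-by-step execution trace:
1. `raise ModuleNotFoundError(...)` raises ModuleNotFoundError.
2. `except ImportError` matches (ModuleNotFoundError is a subclass of ImportError) → output = 24.
3. `except Exception` is not reached.
Result: 24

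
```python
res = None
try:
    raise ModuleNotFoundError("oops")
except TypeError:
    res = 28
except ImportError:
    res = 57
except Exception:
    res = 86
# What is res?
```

Step-by-step execution trace:
1. `raise ModuleNotFoundError(...)` raises ModuleNotFoundError.
2. `except TypeError` does not match (ModuleNotFoundError is not a subclass of TypeError); skipped.
3. `except ImportError` matches (ModuleNotFoundError is a subclass of ImportError) → res = 57.
4. `except Exception` is not reached.
Result: 57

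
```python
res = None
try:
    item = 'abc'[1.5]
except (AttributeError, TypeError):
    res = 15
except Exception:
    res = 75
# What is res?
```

Step-by-step execution trace:
1. `item = 'abc'[1.5]` raises TypeError.
2. `except (AttributeError, TypeError)` matches (TypeError is in the tuple) → res = 15.
3. `except Exception` is not reached.
Result: 15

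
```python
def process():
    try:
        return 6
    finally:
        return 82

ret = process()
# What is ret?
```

Step-by-step execution trace:
1. `process()` enters try: `return 6` sets pending return value 6.
2. Before returning, `finally: return 82` runs and overrides the pending return.
3. process() returns 82 → ret = 82.
Result: 82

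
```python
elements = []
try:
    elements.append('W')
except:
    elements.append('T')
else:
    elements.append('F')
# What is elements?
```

Step-by-step execution trace:
1. try: `elements.append('W')` → elements = ['W']. No exception raised.
2. `except` is skipped.
3. `else` runs (try completed without exception): `elements.append('F')` → elements = ['W', 'F'].
Result: ['W', 'F']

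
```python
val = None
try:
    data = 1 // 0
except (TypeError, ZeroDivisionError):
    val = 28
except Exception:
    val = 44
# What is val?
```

Step-by-step execution trace:
1. `data = 1 // 0` raises ZeroDivisionError.
2. `except (TypeError, ZeroDivisionError)` matches (ZeroDivisionError is in the tuple) → val = 28.
3. `except Exception` is not reached.
Result: 28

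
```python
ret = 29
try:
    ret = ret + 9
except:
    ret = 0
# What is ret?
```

Step-by-step execution trace:
1. ret starts at 29.
2. try: `ret = ret + 9` → ret = 38. No exception raised.
3. `except` is skipped.
Result: 38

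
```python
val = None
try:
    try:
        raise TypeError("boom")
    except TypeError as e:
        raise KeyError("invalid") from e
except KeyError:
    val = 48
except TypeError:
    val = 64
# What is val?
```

Step-by-step execution trace:
1. Inner try raises TypeError; inner `except TypeError as e` catches it.
2. `raise KeyError(...) from e` raises KeyError (TypeError is attached as __cause__, but only KeyError is active).
3. Outer `except KeyError` matches → val = 48.
4. `except TypeError` is not reached.
Result: 48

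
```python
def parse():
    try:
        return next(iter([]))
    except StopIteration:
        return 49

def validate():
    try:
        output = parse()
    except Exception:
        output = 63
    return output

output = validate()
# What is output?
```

Step-by-step execution trace:
1. `validate()` calls `parse()`.
2. In parse: `next(iter([]))` raises StopIteration; `except StopIteration` catches it → returns 49.
3. In validate: `output = parse()` → output = 49. No exception reaches validate.
4. `except Exception` is skipped; validate returns 49.
5. output = 49.
Result: 49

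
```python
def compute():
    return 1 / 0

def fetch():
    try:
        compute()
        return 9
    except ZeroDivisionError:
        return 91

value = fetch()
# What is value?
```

Step-by-step execution trace:
1. `fetch()` calls `compute()`.
2. `compute()` evaluates `1 / 0`, which raises ZeroDivisionError; it propagates to the caller.
3. `return 9` is not reached.
4. `except ZeroDivisionError` in fetch matches → returns 91.
5. value = 91.
Result: 91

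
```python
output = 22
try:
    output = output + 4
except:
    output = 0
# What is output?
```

Step-by-step execution trace:
1. output starts at 22.
2. try: `output = output + 4` → output = 26. No exception raised.
3. `except` is skipped.
Result: 26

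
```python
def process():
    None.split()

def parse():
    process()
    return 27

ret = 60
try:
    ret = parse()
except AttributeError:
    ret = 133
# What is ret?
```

Step-by-step execution trace:
1. ret starts at 60.
2. try: `parse()` calls `process()`.
3. `process()` evaluates `None.split()`, which raises AttributeError; it propagates through parse (uncaught).
4. `return 27` in parse is not reached; the assignment to ret does not complete.
5. `except AttributeError` matches → ret = 133.
Result: 133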